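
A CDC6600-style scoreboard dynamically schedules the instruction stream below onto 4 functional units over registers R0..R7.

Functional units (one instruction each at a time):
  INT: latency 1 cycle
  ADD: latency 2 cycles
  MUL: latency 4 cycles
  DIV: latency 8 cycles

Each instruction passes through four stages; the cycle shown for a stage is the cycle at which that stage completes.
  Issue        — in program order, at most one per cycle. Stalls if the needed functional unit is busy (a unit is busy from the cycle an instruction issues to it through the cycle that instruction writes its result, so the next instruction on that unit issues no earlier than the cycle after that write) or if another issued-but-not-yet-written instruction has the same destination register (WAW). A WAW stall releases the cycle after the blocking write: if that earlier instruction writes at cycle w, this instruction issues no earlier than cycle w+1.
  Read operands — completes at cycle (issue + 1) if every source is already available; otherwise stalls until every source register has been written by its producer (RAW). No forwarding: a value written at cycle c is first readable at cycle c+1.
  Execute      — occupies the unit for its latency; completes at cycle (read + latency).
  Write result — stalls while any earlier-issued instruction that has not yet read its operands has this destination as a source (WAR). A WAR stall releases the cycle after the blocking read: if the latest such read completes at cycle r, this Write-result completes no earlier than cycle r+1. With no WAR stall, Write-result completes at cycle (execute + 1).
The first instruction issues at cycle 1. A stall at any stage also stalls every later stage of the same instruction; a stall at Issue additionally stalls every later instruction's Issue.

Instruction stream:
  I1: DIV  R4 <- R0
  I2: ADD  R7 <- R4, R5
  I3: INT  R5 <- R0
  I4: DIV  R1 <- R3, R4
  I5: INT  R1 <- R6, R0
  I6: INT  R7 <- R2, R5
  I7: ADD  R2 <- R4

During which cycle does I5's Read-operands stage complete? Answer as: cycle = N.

cycle = 24

I1  is:1  ro:2  ex:10  wr:11
I2  is:2  ro:12  ex:14  wr:15  — RAW R4: wait I1 write@11
I3  is:3  ro:4  ex:5  wr:13  — WAR R5: wait I2 read@12
I4  is:12  ro:13  ex:21  wr:22  — struct: DIV busy until I1 writes@11
I5  is:23  ro:24  ex:25  wr:26  — WAW R1: wait I4 write@22
I6  is:27  ro:28  ex:29  wr:30  — struct: INT busy until I5 writes@26
I7  is:28  ro:29  ex:31  wr:32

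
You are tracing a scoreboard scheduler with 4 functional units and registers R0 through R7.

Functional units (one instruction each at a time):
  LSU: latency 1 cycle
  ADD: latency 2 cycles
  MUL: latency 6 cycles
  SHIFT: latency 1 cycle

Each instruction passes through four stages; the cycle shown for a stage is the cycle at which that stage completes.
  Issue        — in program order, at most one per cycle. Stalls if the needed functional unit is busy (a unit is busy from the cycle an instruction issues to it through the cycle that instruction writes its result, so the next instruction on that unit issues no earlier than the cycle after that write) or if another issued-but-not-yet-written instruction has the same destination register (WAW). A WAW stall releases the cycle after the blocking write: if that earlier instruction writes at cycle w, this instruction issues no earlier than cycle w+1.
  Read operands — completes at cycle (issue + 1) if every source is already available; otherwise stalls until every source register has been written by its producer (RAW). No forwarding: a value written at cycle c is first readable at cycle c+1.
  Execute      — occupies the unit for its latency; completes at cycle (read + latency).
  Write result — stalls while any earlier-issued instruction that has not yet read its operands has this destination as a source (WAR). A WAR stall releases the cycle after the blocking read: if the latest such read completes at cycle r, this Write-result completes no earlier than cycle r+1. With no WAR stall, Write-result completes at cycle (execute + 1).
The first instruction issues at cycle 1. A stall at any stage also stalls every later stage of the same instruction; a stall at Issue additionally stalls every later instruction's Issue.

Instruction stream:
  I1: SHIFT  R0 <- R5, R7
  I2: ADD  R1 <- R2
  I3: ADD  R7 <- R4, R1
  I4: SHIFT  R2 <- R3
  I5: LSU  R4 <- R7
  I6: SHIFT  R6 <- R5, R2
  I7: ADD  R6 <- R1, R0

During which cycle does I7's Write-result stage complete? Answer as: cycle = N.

I1 -> (1, 2, 3, 4)
I2 -> (2, 3, 5, 6)
I3 -> (7, 8, 10, 11)  // struct: ADD busy until I2 writes@6
I4 -> (8, 9, 10, 11)
I5 -> (9, 12, 13, 14)  // RAW R7: wait I3 write@11
I6 -> (12, 13, 14, 15)  // struct: SHIFT busy until I4 writes@11
I7 -> (16, 17, 19, 20)  // WAW R6: wait I6 write@15

cycle = 20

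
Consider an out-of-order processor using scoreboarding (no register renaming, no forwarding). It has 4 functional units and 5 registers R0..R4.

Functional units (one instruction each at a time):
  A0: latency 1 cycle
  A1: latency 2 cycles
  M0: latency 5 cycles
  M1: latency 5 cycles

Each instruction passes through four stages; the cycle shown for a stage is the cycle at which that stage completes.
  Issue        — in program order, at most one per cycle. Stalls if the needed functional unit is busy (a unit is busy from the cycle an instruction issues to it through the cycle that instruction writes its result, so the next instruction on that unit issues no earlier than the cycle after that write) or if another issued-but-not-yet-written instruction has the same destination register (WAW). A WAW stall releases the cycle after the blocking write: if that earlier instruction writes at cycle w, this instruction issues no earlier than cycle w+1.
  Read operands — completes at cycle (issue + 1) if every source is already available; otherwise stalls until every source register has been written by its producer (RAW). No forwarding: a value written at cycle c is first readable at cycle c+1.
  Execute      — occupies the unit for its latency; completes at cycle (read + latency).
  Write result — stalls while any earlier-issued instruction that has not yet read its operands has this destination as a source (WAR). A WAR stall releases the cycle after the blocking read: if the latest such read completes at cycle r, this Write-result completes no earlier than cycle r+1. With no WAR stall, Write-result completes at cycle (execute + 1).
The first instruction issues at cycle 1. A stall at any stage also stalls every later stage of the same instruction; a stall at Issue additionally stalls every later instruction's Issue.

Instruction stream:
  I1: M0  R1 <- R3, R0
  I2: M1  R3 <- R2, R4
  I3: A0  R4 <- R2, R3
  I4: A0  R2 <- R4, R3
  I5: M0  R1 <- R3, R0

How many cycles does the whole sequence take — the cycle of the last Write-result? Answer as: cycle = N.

  I1 | 1 | 2 | 7 | 8
  I2 | 2 | 3 | 8 | 9
  I3 | 3 | 10 | 11 | 12   RAW R3: wait I2 write@9
  I4 | 13 | 14 | 15 | 16   struct: A0 busy until I3 writes@12
  I5 | 14 | 15 | 20 | 21

cycle = 21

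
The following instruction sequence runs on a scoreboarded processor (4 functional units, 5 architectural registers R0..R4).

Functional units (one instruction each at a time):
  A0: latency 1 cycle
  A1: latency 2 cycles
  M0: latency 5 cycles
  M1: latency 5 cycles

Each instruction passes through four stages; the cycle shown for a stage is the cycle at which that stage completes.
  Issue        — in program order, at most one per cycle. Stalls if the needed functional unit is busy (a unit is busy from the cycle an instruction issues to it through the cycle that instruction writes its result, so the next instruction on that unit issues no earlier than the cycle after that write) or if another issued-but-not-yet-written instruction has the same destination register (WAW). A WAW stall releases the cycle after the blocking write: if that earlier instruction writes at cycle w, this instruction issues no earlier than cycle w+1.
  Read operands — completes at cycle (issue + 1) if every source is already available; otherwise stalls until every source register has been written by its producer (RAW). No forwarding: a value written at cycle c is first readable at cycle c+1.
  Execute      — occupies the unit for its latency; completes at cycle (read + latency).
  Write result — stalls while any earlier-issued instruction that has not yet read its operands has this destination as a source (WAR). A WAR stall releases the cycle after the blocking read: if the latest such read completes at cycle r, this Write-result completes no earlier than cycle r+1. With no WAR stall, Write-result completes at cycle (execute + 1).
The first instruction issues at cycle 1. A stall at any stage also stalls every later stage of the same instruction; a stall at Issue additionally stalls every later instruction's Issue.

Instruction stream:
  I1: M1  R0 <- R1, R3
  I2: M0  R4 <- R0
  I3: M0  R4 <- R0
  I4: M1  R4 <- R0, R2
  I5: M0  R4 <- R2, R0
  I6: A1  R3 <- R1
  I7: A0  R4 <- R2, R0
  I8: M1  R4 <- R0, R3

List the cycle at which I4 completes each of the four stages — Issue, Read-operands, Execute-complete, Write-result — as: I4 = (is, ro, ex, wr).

I4 = (24, 25, 30, 31)

[1] I1 issues→M1
[2] I1 reads · I2 issues→M0
[7] I1 exec-done
[8] I1 writes R0
[9] I2 reads
[14] I2 exec-done
[15] I2 writes R4
[16] I3 issues→M0
[17] I3 reads
[22] I3 exec-done
[23] I3 writes R4
[24] I4 issues→M1
[25] I4 reads
[30] I4 exec-done
[31] I4 writes R4
[32] I5 issues→M0
[33] I5 reads · I6 issues→A1
[34] I6 reads
[36] I6 exec-done
[37] I6 writes R3
[38] I5 exec-done
[39] I5 writes R4
[40] I7 issues→A0
[41] I7 reads
[42] I7 exec-done
[43] I7 writes R4
[44] I8 issues→M1
[45] I8 reads
[50] I8 exec-done
[51] I8 writes R4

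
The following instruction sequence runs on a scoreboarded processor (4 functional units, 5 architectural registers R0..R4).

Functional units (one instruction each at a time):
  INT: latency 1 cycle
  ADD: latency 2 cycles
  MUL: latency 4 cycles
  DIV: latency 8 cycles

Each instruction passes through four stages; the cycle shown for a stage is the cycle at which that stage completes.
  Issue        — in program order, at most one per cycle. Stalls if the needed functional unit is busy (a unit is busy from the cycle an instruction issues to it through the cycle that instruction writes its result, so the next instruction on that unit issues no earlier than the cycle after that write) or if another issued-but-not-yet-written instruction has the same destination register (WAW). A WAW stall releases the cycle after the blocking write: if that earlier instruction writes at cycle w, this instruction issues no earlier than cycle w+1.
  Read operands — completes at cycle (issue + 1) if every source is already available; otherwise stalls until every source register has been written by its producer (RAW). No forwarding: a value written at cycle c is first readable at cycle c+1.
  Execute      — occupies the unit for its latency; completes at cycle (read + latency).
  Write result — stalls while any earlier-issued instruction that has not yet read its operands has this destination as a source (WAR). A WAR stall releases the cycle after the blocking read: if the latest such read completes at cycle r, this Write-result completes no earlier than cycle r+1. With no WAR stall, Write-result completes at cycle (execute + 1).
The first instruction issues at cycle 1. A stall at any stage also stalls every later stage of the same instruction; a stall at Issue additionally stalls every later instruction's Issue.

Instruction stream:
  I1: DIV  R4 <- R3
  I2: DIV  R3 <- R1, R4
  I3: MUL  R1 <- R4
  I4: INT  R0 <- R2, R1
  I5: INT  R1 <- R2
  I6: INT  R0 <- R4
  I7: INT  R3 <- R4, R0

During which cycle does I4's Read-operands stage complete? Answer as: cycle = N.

cycle = 20

[I1] 1/2/10/11
[I2] 12/13/21/22  (struct: DIV busy until I1 writes@11)
[I3] 13/14/18/19
[I4] 14/20/21/22  (RAW R1: wait I3 write@19)
[I5] 23/24/25/26  (struct: INT busy until I4 writes@22)
[I6] 27/28/29/30  (struct: INT busy until I5 writes@26)
[I7] 31/32/33/34  (struct: INT busy until I6 writes@30)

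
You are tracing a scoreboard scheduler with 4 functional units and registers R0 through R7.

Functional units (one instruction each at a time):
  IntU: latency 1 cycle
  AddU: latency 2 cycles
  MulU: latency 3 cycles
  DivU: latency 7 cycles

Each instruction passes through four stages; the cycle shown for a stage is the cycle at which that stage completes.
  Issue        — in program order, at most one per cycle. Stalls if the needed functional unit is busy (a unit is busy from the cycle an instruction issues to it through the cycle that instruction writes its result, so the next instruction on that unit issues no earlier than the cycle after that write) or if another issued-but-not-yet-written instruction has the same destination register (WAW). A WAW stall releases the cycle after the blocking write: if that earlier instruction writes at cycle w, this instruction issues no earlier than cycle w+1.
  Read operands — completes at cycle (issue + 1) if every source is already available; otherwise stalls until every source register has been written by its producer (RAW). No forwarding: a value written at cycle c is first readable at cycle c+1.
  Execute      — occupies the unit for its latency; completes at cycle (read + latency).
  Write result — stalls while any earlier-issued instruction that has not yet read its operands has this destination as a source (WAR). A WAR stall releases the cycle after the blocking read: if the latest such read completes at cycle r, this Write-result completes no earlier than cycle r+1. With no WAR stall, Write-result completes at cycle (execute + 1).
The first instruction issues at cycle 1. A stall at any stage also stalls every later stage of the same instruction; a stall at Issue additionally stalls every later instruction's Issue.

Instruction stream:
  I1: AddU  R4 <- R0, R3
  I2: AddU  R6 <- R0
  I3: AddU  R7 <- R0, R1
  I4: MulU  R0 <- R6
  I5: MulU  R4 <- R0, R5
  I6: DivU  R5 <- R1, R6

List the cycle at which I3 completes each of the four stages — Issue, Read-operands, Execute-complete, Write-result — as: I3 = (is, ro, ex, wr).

I3 = (11, 12, 14, 15)

cycle 1: I1→AddU
cycle 2: I1 RO
cycle 4: I1 EX
cycle 5: I1 WR R4
cycle 6: I2→AddU
cycle 7: I2 RO
cycle 9: I2 EX
cycle 10: I2 WR R6
cycle 11: I3→AddU
cycle 12: I3 RO; I4→MulU
cycle 13: I4 RO
cycle 14: I3 EX
cycle 15: I3 WR R7
cycle 16: I4 EX
cycle 17: I4 WR R0
cycle 18: I5→MulU
cycle 19: I5 RO; I6→DivU
cycle 20: I6 RO
cycle 22: I5 EX
cycle 23: I5 WR R4
cycle 27: I6 EX
cycle 28: I6 WR R5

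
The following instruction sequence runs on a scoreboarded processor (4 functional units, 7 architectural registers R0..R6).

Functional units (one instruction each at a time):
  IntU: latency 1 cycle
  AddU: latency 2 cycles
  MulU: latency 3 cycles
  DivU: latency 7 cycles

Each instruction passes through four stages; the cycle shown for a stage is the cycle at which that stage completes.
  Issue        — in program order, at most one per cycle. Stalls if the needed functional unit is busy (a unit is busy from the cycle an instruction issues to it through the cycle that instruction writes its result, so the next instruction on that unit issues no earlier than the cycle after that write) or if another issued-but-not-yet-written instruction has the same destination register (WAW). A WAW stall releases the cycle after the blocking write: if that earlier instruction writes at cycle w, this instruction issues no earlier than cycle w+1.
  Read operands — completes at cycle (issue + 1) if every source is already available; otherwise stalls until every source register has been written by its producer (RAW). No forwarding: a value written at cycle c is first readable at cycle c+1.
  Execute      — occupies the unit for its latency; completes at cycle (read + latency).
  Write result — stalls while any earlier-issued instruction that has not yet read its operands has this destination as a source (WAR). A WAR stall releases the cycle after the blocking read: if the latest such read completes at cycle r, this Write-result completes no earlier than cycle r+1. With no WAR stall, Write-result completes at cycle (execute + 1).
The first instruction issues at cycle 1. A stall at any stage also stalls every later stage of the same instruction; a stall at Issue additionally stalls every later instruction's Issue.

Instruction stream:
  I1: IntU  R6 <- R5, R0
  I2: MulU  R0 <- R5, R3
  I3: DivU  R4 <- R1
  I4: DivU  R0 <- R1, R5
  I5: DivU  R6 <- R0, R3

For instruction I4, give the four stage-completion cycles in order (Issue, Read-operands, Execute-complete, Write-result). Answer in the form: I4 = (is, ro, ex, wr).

I4 = (13, 14, 21, 22)

cycle 1: I1→IntU
cycle 2: I1 RO · I2→MulU
cycle 3: I1 EX · I2 RO · I3→DivU
cycle 4: I1 WR R6 · I3 RO
cycle 6: I2 EX
cycle 7: I2 WR R0
cycle 11: I3 EX
cycle 12: I3 WR R4
cycle 13: I4→DivU
cycle 14: I4 RO
cycle 21: I4 EX
cycle 22: I4 WR R0
cycle 23: I5→DivU
cycle 24: I5 RO
cycle 31: I5 EX
cycle 32: I5 WR R6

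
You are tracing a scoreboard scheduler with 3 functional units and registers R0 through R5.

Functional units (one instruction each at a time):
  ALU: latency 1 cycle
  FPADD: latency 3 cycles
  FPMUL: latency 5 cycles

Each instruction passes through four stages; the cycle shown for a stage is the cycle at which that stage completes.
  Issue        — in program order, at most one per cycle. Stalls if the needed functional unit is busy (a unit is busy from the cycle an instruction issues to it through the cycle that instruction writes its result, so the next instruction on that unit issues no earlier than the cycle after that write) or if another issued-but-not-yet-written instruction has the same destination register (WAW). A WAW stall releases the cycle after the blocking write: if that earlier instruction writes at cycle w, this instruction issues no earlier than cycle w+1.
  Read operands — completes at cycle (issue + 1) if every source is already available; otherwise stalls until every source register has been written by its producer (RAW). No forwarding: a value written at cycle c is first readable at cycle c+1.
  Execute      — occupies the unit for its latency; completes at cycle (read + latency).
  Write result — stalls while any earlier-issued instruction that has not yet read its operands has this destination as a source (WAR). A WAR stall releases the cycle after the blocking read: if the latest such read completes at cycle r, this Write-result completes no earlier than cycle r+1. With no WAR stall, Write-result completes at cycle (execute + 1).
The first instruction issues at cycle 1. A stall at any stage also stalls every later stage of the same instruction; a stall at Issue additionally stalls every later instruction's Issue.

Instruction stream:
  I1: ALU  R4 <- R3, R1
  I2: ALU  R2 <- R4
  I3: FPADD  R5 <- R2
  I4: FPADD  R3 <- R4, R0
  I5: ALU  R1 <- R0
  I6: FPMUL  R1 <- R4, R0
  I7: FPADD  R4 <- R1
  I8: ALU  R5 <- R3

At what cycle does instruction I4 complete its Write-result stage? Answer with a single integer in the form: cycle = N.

cycle = 19

c1: I1→ALU
c2: I1 RO
c3: I1 EX
c4: I1 WR R4
c5: I2→ALU
c6: I2 RO · I3→FPADD
c7: I2 EX
c8: I2 WR R2
c9: I3 RO
c12: I3 EX
c13: I3 WR R5
c14: I4→FPADD
c15: I4 RO · I5→ALU
c16: I5 RO
c17: I5 EX
c18: I4 EX · I5 WR R1
c19: I4 WR R3 · I6→FPMUL
c20: I6 RO · I7→FPADD
c21: I8→ALU
c22: I8 RO
c23: I8 EX
c24: I8 WR R5
c25: I6 EX
c26: I6 WR R1
c27: I7 RO
c30: I7 EX
c31: I7 WR R4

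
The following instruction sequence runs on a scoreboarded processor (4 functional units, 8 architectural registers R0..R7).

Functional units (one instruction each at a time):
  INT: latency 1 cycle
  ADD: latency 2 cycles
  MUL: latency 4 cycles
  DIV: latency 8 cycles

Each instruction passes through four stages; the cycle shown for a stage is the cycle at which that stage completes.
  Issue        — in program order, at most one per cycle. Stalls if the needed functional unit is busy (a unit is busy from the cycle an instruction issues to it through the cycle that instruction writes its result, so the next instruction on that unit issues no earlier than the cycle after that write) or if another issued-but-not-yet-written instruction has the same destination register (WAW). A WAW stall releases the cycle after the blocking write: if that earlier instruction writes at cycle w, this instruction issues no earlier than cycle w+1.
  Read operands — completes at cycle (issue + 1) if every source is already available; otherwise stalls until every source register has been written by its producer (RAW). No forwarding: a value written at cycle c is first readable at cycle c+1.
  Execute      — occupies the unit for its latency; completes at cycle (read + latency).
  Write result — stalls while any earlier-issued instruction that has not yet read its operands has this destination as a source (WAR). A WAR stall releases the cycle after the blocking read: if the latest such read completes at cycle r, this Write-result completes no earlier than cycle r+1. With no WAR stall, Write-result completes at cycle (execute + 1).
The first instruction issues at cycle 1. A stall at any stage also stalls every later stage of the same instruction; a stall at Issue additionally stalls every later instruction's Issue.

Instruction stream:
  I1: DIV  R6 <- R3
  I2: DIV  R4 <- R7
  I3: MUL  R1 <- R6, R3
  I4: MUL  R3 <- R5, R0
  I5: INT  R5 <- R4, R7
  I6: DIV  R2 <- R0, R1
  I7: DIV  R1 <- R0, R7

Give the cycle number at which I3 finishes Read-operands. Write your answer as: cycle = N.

I1  is:1  ro:2  ex:10  wr:11
I2  is:12  ro:13  ex:21  wr:22  — struct: DIV busy until I1 writes@11
I3  is:13  ro:14  ex:18  wr:19
I4  is:20  ro:21  ex:25  wr:26  — struct: MUL busy until I3 writes@19
I5  is:21  ro:23  ex:24  wr:25  — RAW R4: wait I2 write@22
I6  is:23  ro:24  ex:32  wr:33  — struct: DIV busy until I2 writes@22
I7  is:34  ro:35  ex:43  wr:44  — struct: DIV busy until I6 writes@33

cycle = 14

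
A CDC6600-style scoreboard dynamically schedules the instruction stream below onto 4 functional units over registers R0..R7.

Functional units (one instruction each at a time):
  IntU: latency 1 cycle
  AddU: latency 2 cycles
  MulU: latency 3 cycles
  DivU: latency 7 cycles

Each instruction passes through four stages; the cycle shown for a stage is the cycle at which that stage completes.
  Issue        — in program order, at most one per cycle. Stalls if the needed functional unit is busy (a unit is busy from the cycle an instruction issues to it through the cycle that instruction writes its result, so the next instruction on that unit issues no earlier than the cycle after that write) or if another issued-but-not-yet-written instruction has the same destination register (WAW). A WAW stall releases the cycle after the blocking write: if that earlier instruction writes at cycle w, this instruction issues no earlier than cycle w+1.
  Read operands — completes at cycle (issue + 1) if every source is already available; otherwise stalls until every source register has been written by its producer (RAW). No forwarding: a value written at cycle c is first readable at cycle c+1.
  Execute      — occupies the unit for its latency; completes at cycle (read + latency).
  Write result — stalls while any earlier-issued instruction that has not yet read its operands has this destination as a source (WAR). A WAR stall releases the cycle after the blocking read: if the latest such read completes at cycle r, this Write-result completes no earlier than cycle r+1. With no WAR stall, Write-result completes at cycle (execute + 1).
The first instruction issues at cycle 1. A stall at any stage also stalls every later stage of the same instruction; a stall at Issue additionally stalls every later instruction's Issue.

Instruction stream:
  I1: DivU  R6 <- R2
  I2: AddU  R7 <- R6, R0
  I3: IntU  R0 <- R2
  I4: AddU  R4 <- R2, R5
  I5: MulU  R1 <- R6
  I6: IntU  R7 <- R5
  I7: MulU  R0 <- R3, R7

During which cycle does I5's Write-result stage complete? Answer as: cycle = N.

1) issue 1, read 2, done 9, write 10
2) issue 2, read 11, done 13, write 14  <RAW R6: wait I1 write@10>
3) issue 3, read 4, done 5, write 12  <WAR R0: wait I2 read@11>
4) issue 15, read 16, done 18, write 19  <struct: AddU busy until I2 writes@14>
5) issue 16, read 17, done 20, write 21
6) issue 17, read 18, done 19, write 20
7) issue 22, read 23, done 26, write 27  <struct: MulU busy until I5 writes@21>

cycle = 21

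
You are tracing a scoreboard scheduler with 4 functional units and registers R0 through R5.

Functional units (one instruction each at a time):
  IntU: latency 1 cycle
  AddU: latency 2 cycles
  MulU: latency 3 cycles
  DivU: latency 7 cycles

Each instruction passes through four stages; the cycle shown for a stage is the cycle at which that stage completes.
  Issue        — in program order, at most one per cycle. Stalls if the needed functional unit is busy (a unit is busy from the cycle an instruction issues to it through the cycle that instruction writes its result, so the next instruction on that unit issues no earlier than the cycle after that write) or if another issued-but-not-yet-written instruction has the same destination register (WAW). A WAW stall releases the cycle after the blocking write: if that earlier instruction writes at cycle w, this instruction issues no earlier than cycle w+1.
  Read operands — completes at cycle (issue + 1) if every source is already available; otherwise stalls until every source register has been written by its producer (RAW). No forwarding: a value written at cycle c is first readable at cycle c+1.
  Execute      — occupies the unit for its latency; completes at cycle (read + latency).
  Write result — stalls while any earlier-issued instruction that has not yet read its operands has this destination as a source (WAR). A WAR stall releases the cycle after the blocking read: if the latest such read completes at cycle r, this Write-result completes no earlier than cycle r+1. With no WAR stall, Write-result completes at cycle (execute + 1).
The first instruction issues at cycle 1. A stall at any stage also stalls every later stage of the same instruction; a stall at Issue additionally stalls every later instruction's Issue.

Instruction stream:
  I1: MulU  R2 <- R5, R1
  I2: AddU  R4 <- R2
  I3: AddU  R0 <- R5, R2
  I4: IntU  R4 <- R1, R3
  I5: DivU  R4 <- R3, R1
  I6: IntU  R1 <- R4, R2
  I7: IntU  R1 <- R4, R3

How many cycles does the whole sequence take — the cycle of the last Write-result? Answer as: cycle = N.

[1] issue I1 (MulU)
[2] I1 read-ops; issue I2 (AddU)
[5] I1 finished on MulU
[6] I1→R2
[7] I2 read-ops
[9] I2 finished on AddU
[10] I2→R4
[11] issue I3 (AddU)
[12] I3 read-ops; issue I4 (IntU)
[13] I4 read-ops
[14] I3 finished on AddU; I4 finished on IntU
[15] I3→R0; I4→R4
[16] issue I5 (DivU)
[17] I5 read-ops; issue I6 (IntU)
[24] I5 finished on DivU
[25] I5→R4
[26] I6 read-ops
[27] I6 finished on IntU
[28] I6→R1
[29] issue I7 (IntU)
[30] I7 read-ops
[31] I7 finished on IntU
[32] I7→R1

cycle = 32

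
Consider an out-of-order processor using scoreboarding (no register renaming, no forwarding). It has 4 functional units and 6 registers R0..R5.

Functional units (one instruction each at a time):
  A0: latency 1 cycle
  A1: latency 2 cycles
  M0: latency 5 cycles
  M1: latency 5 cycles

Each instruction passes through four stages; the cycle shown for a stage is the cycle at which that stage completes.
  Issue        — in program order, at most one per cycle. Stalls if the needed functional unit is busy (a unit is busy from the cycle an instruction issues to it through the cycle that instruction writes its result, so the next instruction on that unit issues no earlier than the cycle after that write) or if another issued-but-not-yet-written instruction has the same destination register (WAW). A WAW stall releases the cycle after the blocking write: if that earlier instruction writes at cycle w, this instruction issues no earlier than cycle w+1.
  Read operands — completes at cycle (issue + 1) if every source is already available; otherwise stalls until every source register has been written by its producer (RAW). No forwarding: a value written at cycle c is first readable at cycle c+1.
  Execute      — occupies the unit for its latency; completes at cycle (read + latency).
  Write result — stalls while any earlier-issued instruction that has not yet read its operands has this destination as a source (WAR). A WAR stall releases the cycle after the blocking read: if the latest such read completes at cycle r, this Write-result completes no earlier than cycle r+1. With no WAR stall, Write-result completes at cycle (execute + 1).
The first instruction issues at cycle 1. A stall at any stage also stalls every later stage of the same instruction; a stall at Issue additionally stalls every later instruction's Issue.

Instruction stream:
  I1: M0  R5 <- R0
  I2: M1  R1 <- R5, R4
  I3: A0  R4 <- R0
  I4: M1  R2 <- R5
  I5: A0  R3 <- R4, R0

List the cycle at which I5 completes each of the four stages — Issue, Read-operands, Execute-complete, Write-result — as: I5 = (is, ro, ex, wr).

I5 = (17, 18, 19, 20)

I1: IS=1 RO=2 EX=7 WR=8
I2: IS=2 RO=9 EX=14 WR=15  [RAW R5: wait I1 write@8]
I3: IS=3 RO=4 EX=5 WR=10  [WAR R4: wait I2 read@9]
I4: IS=16 RO=17 EX=22 WR=23  [struct: M1 busy until I2 writes@15]
I5: IS=17 RO=18 EX=19 WR=20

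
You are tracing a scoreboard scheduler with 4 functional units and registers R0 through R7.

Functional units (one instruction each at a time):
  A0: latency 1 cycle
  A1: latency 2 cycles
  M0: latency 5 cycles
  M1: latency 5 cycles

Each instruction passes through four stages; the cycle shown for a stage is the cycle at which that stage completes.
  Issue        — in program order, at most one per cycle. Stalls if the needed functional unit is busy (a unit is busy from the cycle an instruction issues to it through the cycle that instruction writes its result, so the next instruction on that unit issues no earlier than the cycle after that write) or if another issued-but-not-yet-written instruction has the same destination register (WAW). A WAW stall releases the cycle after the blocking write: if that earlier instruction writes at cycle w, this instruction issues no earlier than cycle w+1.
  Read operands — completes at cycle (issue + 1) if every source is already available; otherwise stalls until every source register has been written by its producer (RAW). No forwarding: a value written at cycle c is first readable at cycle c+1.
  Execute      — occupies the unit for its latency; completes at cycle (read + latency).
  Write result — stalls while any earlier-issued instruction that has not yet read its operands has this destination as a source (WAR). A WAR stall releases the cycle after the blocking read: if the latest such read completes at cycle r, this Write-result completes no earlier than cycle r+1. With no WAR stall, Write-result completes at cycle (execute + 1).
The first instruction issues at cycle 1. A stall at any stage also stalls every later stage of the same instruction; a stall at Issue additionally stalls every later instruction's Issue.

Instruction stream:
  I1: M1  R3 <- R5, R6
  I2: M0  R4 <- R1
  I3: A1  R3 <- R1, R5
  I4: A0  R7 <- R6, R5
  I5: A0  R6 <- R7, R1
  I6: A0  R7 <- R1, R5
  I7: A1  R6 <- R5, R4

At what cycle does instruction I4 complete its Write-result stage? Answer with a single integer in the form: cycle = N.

cycle = 13

I1  is:1  ro:2  ex:7  wr:8
I2  is:2  ro:3  ex:8  wr:9
I3  is:9  ro:10  ex:12  wr:13  — WAW R3: wait I1 write@8
I4  is:10  ro:11  ex:12  wr:13
I5  is:14  ro:15  ex:16  wr:17  — struct: A0 busy until I4 writes@13
I6  is:18  ro:19  ex:20  wr:21  — struct: A0 busy until I5 writes@17
I7  is:19  ro:20  ex:22  wr:23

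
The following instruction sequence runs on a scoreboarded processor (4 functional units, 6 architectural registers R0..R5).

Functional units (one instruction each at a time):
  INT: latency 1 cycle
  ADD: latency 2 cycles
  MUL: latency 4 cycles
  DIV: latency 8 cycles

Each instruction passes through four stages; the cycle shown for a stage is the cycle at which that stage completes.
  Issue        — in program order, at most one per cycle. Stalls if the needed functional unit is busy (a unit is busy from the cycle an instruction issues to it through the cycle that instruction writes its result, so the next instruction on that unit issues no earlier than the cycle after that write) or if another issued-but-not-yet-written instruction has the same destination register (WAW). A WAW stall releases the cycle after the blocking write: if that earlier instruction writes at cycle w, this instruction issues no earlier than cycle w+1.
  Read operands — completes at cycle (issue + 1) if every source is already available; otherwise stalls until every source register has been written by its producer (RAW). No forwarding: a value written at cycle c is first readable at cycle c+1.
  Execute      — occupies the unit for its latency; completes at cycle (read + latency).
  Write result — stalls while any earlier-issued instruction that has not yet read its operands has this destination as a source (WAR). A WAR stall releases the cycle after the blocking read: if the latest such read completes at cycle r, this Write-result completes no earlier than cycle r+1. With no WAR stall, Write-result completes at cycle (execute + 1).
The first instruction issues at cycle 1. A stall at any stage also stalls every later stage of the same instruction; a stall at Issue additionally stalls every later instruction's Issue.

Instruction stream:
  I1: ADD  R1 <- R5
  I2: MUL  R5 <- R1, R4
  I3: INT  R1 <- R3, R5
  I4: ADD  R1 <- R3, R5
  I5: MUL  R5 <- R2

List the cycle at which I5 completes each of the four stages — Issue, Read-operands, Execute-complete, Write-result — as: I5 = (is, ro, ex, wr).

[1] I1→ADD
[2] I1 RO | I2→MUL
[4] I1 EX
[5] I1 WR R1
[6] I2 RO | I3→INT
[10] I2 EX
[11] I2 WR R5
[12] I3 RO
[13] I3 EX
[14] I3 WR R1
[15] I4→ADD
[16] I4 RO | I5→MUL
[17] I5 RO
[18] I4 EX
[19] I4 WR R1
[21] I5 EX
[22] I5 WR R5

I5 = (16, 17, 21, 22)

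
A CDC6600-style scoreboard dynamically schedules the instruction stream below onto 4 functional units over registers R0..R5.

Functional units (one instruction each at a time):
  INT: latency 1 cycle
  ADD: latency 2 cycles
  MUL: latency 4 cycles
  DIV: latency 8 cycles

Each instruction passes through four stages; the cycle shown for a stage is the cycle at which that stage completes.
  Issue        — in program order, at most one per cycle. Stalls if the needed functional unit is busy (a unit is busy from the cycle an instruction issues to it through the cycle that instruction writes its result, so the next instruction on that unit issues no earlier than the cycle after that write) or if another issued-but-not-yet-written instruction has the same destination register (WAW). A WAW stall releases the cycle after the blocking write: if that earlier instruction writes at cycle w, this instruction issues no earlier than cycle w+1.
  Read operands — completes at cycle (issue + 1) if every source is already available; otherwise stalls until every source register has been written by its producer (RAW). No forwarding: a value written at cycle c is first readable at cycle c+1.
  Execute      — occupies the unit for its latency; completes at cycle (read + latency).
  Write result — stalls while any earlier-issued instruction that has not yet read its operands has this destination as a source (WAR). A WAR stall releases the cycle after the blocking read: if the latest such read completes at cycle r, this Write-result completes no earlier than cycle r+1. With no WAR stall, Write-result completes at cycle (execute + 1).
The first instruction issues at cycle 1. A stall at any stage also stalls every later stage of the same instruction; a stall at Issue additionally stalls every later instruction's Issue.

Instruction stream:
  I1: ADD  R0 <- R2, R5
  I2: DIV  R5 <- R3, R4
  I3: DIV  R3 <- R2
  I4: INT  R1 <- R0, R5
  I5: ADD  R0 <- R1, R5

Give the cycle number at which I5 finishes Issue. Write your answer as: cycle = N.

cycle = 15

I1 -> (1, 2, 4, 5)
I2 -> (2, 3, 11, 12)
I3 -> (13, 14, 22, 23)  // struct: DIV busy until I2 writes@12
I4 -> (14, 15, 16, 17)
I5 -> (15, 18, 20, 21)  // RAW R1: wait I4 write@17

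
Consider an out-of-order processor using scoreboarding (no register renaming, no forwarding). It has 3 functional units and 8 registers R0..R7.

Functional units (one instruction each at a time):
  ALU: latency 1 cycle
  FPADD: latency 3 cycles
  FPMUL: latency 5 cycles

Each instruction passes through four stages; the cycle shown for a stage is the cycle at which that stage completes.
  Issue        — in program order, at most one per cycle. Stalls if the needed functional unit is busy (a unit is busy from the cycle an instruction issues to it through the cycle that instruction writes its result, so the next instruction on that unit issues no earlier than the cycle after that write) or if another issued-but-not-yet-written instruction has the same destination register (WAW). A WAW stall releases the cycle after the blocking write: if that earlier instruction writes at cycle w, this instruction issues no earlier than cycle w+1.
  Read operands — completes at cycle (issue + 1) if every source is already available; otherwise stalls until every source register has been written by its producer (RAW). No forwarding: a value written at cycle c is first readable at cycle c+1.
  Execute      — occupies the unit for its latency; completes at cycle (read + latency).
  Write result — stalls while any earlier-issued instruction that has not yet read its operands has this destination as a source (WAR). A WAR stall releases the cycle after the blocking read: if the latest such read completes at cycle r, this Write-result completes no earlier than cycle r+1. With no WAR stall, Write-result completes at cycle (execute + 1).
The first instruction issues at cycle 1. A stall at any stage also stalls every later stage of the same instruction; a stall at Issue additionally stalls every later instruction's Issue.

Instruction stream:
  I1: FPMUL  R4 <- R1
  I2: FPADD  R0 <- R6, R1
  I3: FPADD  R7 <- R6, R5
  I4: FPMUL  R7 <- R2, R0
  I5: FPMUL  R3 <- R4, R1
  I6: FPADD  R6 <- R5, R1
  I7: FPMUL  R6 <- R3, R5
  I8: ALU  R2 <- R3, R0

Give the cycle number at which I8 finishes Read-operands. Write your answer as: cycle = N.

cycle = 32

I1 -> (1, 2, 7, 8)
I2 -> (2, 3, 6, 7)
I3 -> (8, 9, 12, 13)  // struct: FPADD busy until I2 writes@7
I4 -> (14, 15, 20, 21)  // WAW R7: wait I3 write@13
I5 -> (22, 23, 28, 29)  // struct: FPMUL busy until I4 writes@21
I6 -> (23, 24, 27, 28)
I7 -> (30, 31, 36, 37)  // struct: FPMUL busy until I5 writes@29
I8 -> (31, 32, 33, 34)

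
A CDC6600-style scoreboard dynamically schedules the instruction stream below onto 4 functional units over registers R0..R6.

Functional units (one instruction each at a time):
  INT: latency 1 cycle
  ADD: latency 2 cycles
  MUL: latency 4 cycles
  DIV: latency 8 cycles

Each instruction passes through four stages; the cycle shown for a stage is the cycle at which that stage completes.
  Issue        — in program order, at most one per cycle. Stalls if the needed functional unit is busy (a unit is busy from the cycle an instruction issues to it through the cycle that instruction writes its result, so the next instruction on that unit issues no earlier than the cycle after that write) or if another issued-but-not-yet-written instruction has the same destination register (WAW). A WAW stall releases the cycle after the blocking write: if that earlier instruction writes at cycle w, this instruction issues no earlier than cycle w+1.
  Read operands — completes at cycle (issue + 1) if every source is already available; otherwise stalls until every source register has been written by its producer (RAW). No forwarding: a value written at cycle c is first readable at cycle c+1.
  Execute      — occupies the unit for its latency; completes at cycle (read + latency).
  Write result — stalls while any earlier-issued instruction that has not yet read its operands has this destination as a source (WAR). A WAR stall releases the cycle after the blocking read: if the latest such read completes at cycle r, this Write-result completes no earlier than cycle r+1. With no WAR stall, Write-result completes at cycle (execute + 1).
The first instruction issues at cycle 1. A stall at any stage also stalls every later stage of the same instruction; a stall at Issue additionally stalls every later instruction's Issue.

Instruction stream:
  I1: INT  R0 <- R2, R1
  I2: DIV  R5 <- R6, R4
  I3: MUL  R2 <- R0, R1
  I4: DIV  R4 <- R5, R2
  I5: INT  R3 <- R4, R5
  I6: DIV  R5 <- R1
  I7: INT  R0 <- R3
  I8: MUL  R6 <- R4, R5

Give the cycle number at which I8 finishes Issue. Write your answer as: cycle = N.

cycle = 28

I1 -> (1, 2, 3, 4)
I2 -> (2, 3, 11, 12)
I3 -> (3, 5, 9, 10)  // RAW R0: wait I1 write@4
I4 -> (13, 14, 22, 23)  // struct: DIV busy until I2 writes@12
I5 -> (14, 24, 25, 26)  // RAW R4: wait I4 write@23
I6 -> (24, 25, 33, 34)  // struct: DIV busy until I4 writes@23
I7 -> (27, 28, 29, 30)  // struct: INT busy until I5 writes@26
I8 -> (28, 35, 39, 40)  // RAW R5: wait I6 write@34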